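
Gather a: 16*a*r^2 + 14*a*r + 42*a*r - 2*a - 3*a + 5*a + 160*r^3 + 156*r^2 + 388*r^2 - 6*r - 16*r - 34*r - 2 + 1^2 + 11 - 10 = a*(16*r^2 + 56*r) + 160*r^3 + 544*r^2 - 56*r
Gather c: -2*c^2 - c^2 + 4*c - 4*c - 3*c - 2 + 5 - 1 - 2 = -3*c^2 - 3*c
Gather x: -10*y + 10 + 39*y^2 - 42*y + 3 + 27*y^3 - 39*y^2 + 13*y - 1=27*y^3 - 39*y + 12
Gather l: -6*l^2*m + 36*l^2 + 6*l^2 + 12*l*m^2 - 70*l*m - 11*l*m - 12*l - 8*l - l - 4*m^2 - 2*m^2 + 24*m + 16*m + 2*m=l^2*(42 - 6*m) + l*(12*m^2 - 81*m - 21) - 6*m^2 + 42*m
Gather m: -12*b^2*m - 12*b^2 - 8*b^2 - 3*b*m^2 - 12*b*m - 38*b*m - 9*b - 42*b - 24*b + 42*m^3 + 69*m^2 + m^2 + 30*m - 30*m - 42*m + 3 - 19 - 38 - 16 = -20*b^2 - 75*b + 42*m^3 + m^2*(70 - 3*b) + m*(-12*b^2 - 50*b - 42) - 70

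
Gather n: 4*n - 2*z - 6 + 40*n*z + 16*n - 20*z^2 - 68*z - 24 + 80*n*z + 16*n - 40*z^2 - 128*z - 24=n*(120*z + 36) - 60*z^2 - 198*z - 54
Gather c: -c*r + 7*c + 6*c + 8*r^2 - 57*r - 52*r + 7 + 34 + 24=c*(13 - r) + 8*r^2 - 109*r + 65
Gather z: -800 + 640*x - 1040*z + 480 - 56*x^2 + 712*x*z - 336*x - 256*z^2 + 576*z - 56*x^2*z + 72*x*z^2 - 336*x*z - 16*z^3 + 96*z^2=-56*x^2 + 304*x - 16*z^3 + z^2*(72*x - 160) + z*(-56*x^2 + 376*x - 464) - 320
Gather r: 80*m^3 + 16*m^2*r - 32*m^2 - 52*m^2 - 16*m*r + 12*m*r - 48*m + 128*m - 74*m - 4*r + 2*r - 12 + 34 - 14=80*m^3 - 84*m^2 + 6*m + r*(16*m^2 - 4*m - 2) + 8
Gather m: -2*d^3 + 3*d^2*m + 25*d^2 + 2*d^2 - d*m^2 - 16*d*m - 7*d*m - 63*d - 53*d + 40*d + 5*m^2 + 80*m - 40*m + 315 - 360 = -2*d^3 + 27*d^2 - 76*d + m^2*(5 - d) + m*(3*d^2 - 23*d + 40) - 45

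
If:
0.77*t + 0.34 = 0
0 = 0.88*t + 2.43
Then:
No Solution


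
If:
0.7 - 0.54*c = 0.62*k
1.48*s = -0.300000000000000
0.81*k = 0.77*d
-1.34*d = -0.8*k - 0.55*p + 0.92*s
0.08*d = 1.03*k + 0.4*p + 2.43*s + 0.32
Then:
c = 1.04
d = 0.23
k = 0.22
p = -0.09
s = -0.20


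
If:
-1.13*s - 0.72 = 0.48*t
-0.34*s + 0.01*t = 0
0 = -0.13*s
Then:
No Solution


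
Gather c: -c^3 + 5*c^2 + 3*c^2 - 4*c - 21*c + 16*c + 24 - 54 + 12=-c^3 + 8*c^2 - 9*c - 18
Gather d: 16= 16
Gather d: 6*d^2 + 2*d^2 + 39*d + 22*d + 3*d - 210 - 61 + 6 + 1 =8*d^2 + 64*d - 264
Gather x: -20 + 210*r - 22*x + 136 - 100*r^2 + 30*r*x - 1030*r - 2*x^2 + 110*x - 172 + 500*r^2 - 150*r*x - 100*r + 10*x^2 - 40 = 400*r^2 - 920*r + 8*x^2 + x*(88 - 120*r) - 96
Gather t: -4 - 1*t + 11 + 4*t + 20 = 3*t + 27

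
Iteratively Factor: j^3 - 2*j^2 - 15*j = (j - 5)*(j^2 + 3*j) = j*(j - 5)*(j + 3)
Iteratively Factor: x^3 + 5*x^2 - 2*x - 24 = (x + 3)*(x^2 + 2*x - 8) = (x - 2)*(x + 3)*(x + 4)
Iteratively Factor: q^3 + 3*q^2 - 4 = (q - 1)*(q^2 + 4*q + 4) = (q - 1)*(q + 2)*(q + 2)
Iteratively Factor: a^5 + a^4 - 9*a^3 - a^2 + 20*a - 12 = (a + 2)*(a^4 - a^3 - 7*a^2 + 13*a - 6) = (a - 2)*(a + 2)*(a^3 + a^2 - 5*a + 3) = (a - 2)*(a - 1)*(a + 2)*(a^2 + 2*a - 3) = (a - 2)*(a - 1)^2*(a + 2)*(a + 3)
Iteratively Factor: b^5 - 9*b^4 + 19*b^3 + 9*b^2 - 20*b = (b - 1)*(b^4 - 8*b^3 + 11*b^2 + 20*b) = (b - 4)*(b - 1)*(b^3 - 4*b^2 - 5*b) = (b - 5)*(b - 4)*(b - 1)*(b^2 + b) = (b - 5)*(b - 4)*(b - 1)*(b + 1)*(b)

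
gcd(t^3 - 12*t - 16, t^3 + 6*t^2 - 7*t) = 1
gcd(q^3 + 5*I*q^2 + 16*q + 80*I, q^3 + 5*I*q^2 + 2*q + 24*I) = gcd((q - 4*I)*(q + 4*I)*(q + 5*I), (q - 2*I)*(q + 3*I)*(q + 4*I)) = q + 4*I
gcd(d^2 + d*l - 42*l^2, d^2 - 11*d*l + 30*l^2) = d - 6*l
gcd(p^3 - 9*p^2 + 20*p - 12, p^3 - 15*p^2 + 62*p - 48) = p^2 - 7*p + 6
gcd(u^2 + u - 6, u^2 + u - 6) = u^2 + u - 6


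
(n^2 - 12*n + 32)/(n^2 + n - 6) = (n^2 - 12*n + 32)/(n^2 + n - 6)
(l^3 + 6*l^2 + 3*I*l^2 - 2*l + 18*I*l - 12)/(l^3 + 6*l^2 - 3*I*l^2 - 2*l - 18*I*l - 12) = (l^2 + 3*I*l - 2)/(l^2 - 3*I*l - 2)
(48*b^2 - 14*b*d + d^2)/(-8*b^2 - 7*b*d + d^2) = (-6*b + d)/(b + d)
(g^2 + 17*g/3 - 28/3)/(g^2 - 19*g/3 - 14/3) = (-3*g^2 - 17*g + 28)/(-3*g^2 + 19*g + 14)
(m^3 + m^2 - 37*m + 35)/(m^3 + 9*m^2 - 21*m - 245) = (m - 1)/(m + 7)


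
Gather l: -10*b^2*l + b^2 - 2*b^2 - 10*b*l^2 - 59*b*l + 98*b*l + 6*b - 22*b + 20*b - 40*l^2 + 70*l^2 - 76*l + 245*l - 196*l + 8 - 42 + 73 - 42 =-b^2 + 4*b + l^2*(30 - 10*b) + l*(-10*b^2 + 39*b - 27) - 3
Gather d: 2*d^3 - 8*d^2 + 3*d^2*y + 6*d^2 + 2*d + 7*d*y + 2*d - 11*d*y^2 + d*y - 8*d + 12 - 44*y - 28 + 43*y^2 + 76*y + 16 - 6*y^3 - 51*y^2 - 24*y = 2*d^3 + d^2*(3*y - 2) + d*(-11*y^2 + 8*y - 4) - 6*y^3 - 8*y^2 + 8*y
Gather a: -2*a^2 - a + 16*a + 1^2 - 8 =-2*a^2 + 15*a - 7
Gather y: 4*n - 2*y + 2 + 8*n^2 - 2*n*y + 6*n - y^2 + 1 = 8*n^2 + 10*n - y^2 + y*(-2*n - 2) + 3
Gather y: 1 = 1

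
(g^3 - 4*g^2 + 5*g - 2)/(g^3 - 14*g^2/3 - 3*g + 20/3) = 3*(g^2 - 3*g + 2)/(3*g^2 - 11*g - 20)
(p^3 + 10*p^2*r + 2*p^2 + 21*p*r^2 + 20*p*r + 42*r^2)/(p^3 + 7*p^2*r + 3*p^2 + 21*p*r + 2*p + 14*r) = (p + 3*r)/(p + 1)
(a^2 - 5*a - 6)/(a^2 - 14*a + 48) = (a + 1)/(a - 8)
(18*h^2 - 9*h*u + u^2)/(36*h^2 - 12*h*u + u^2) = (-3*h + u)/(-6*h + u)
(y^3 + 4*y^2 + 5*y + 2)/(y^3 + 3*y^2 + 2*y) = (y + 1)/y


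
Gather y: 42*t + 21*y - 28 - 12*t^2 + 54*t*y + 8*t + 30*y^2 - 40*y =-12*t^2 + 50*t + 30*y^2 + y*(54*t - 19) - 28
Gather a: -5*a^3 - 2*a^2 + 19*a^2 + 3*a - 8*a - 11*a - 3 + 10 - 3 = -5*a^3 + 17*a^2 - 16*a + 4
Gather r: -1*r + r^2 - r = r^2 - 2*r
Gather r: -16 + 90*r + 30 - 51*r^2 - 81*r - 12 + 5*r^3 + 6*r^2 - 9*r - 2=5*r^3 - 45*r^2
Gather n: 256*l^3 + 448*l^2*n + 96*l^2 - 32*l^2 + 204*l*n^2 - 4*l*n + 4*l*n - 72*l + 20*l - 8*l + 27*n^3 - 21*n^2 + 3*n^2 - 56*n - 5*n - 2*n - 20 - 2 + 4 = 256*l^3 + 64*l^2 - 60*l + 27*n^3 + n^2*(204*l - 18) + n*(448*l^2 - 63) - 18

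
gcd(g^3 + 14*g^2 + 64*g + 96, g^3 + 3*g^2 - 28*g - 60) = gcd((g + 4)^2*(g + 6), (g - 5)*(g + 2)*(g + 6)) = g + 6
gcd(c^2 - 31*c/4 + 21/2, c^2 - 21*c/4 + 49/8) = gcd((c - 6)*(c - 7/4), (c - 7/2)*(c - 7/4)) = c - 7/4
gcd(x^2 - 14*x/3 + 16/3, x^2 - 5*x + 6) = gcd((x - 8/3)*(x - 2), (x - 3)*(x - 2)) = x - 2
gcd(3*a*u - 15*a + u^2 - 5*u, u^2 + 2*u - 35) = u - 5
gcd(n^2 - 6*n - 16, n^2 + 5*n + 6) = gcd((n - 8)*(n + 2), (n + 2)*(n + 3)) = n + 2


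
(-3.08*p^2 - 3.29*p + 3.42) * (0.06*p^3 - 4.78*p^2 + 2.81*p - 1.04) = -0.1848*p^5 + 14.525*p^4 + 7.2766*p^3 - 22.3893*p^2 + 13.0318*p - 3.5568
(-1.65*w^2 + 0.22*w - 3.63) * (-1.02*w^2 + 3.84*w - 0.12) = 1.683*w^4 - 6.5604*w^3 + 4.7454*w^2 - 13.9656*w + 0.4356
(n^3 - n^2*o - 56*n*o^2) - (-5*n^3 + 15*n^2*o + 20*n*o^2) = 6*n^3 - 16*n^2*o - 76*n*o^2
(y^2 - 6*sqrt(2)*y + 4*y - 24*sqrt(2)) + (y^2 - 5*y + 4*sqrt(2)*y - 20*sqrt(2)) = 2*y^2 - 2*sqrt(2)*y - y - 44*sqrt(2)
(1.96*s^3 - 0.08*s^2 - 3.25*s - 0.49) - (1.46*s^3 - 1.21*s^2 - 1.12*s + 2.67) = 0.5*s^3 + 1.13*s^2 - 2.13*s - 3.16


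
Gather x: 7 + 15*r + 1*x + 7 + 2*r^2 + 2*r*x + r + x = 2*r^2 + 16*r + x*(2*r + 2) + 14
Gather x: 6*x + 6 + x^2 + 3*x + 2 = x^2 + 9*x + 8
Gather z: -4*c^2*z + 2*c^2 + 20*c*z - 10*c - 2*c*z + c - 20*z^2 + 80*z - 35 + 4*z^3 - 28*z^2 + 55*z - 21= 2*c^2 - 9*c + 4*z^3 - 48*z^2 + z*(-4*c^2 + 18*c + 135) - 56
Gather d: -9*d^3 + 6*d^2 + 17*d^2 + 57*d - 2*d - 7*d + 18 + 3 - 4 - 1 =-9*d^3 + 23*d^2 + 48*d + 16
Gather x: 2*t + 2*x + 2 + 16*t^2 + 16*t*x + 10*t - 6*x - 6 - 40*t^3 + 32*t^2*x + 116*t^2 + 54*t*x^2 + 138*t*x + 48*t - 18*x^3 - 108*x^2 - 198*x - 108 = -40*t^3 + 132*t^2 + 60*t - 18*x^3 + x^2*(54*t - 108) + x*(32*t^2 + 154*t - 202) - 112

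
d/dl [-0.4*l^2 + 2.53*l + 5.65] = 2.53 - 0.8*l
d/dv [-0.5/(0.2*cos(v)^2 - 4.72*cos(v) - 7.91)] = (2.36 - 0.2*cos(v))*sin(v)/(-0.2*cos(v)^2 + 4.72*cos(v) + 7.91)^2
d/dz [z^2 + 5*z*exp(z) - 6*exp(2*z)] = 5*z*exp(z) + 2*z - 12*exp(2*z) + 5*exp(z)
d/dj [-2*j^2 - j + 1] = -4*j - 1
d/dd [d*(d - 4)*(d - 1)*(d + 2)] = 4*d^3 - 9*d^2 - 12*d + 8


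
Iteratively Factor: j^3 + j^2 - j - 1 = (j + 1)*(j^2 - 1) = (j - 1)*(j + 1)*(j + 1)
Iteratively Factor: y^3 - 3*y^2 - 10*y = (y - 5)*(y^2 + 2*y) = (y - 5)*(y + 2)*(y)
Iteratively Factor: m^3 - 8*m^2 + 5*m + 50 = (m + 2)*(m^2 - 10*m + 25) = (m - 5)*(m + 2)*(m - 5)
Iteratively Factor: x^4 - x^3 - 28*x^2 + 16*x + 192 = (x - 4)*(x^3 + 3*x^2 - 16*x - 48) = (x - 4)*(x + 4)*(x^2 - x - 12) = (x - 4)^2*(x + 4)*(x + 3)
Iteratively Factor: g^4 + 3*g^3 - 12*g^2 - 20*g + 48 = (g + 4)*(g^3 - g^2 - 8*g + 12) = (g - 2)*(g + 4)*(g^2 + g - 6) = (g - 2)^2*(g + 4)*(g + 3)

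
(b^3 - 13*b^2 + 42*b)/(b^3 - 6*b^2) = (b - 7)/b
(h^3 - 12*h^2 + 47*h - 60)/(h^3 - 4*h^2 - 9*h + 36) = (h - 5)/(h + 3)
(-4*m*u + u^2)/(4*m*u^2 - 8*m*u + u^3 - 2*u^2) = (-4*m + u)/(4*m*u - 8*m + u^2 - 2*u)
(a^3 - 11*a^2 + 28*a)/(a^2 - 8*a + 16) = a*(a - 7)/(a - 4)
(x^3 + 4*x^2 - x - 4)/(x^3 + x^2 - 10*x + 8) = (x + 1)/(x - 2)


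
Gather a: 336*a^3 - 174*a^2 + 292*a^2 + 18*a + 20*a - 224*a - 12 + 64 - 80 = 336*a^3 + 118*a^2 - 186*a - 28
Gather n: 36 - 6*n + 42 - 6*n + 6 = 84 - 12*n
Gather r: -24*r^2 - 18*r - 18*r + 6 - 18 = -24*r^2 - 36*r - 12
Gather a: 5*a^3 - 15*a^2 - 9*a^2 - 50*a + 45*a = 5*a^3 - 24*a^2 - 5*a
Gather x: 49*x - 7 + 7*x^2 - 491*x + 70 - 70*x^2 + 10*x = -63*x^2 - 432*x + 63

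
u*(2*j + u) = 2*j*u + u^2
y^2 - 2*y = y*(y - 2)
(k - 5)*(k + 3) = k^2 - 2*k - 15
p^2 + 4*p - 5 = (p - 1)*(p + 5)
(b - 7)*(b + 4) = b^2 - 3*b - 28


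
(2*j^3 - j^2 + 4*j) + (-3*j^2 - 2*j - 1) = 2*j^3 - 4*j^2 + 2*j - 1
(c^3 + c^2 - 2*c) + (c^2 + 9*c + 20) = c^3 + 2*c^2 + 7*c + 20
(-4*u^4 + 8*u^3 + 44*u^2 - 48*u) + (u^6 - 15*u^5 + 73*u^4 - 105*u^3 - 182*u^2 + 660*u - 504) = u^6 - 15*u^5 + 69*u^4 - 97*u^3 - 138*u^2 + 612*u - 504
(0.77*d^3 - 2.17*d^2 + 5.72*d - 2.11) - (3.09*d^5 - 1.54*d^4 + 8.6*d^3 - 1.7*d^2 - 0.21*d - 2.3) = -3.09*d^5 + 1.54*d^4 - 7.83*d^3 - 0.47*d^2 + 5.93*d + 0.19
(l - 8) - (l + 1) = -9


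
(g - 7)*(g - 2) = g^2 - 9*g + 14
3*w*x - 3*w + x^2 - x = (3*w + x)*(x - 1)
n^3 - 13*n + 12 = (n - 3)*(n - 1)*(n + 4)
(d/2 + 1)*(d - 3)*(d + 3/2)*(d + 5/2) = d^4/2 + 3*d^3/2 - 25*d^2/8 - 111*d/8 - 45/4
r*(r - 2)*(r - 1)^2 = r^4 - 4*r^3 + 5*r^2 - 2*r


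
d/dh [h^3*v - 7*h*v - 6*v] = v*(3*h^2 - 7)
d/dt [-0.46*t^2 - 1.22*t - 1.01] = -0.92*t - 1.22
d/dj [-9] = 0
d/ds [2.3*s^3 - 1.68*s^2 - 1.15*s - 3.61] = 6.9*s^2 - 3.36*s - 1.15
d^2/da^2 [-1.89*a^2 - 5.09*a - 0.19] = -3.78000000000000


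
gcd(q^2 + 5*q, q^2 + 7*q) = q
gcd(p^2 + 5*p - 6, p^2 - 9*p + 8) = p - 1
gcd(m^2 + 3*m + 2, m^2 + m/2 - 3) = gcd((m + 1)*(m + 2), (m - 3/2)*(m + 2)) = m + 2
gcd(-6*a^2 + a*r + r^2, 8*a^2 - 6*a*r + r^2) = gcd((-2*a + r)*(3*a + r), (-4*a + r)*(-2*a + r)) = -2*a + r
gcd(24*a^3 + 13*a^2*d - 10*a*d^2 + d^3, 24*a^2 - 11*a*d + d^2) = 24*a^2 - 11*a*d + d^2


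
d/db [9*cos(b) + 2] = -9*sin(b)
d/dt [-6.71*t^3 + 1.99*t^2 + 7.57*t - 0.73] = -20.13*t^2 + 3.98*t + 7.57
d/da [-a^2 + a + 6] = 1 - 2*a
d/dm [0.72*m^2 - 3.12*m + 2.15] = 1.44*m - 3.12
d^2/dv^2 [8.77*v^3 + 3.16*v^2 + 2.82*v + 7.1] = 52.62*v + 6.32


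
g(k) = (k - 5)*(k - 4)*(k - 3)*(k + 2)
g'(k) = (k - 5)*(k - 4)*(k - 3) + (k - 5)*(k - 4)*(k + 2) + (k - 5)*(k - 3)*(k + 2) + (k - 4)*(k - 3)*(k + 2)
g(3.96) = 0.24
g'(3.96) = -5.89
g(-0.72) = -128.56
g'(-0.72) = -16.16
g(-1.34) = -96.98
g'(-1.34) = -91.13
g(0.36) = -105.23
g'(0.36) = 46.86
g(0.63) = -91.79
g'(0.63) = 52.07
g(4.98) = -0.27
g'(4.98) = 13.09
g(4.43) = -2.25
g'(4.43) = -3.21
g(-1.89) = -21.83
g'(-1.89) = -187.11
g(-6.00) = 3960.00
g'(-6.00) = -2186.00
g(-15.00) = 88920.00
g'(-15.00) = -20906.00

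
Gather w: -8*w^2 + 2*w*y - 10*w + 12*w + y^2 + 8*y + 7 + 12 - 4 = -8*w^2 + w*(2*y + 2) + y^2 + 8*y + 15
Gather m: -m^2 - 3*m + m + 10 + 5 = -m^2 - 2*m + 15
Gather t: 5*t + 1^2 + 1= 5*t + 2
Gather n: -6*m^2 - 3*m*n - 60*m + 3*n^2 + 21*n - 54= -6*m^2 - 60*m + 3*n^2 + n*(21 - 3*m) - 54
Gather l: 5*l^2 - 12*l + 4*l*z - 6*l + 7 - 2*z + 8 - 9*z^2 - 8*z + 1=5*l^2 + l*(4*z - 18) - 9*z^2 - 10*z + 16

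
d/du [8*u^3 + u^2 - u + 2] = 24*u^2 + 2*u - 1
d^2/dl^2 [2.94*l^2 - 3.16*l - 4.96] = 5.88000000000000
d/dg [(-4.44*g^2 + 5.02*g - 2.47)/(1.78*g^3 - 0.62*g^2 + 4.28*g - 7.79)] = (7.9032*g^4 - 17.8712*g^3 - 2.701*g^2 + 66.1124*g - 28.5342)/(3.1684*g^6 - 2.2072*g^5 + 15.6212*g^4 - 33.0396*g^3 + 27.978*g^2 - 66.6824*g + 60.6841)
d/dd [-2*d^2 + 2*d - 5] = 2 - 4*d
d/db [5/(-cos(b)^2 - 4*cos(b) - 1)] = -10*(cos(b) + 2)*sin(b)/(cos(b)^2 + 4*cos(b) + 1)^2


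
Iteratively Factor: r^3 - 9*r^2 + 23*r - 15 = (r - 5)*(r^2 - 4*r + 3) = (r - 5)*(r - 1)*(r - 3)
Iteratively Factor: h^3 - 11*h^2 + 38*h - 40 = (h - 2)*(h^2 - 9*h + 20) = (h - 5)*(h - 2)*(h - 4)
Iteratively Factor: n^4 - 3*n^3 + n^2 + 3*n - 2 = (n - 2)*(n^3 - n^2 - n + 1) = (n - 2)*(n - 1)*(n^2 - 1) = (n - 2)*(n - 1)^2*(n + 1)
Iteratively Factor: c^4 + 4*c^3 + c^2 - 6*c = (c + 2)*(c^3 + 2*c^2 - 3*c) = c*(c + 2)*(c^2 + 2*c - 3) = c*(c + 2)*(c + 3)*(c - 1)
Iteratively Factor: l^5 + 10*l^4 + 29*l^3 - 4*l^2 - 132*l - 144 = (l + 2)*(l^4 + 8*l^3 + 13*l^2 - 30*l - 72) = (l + 2)*(l + 3)*(l^3 + 5*l^2 - 2*l - 24) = (l + 2)*(l + 3)^2*(l^2 + 2*l - 8) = (l - 2)*(l + 2)*(l + 3)^2*(l + 4)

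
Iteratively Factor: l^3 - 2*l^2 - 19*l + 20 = (l - 5)*(l^2 + 3*l - 4) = (l - 5)*(l - 1)*(l + 4)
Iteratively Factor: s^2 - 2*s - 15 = (s - 5)*(s + 3)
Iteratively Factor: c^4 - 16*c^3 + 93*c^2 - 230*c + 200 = (c - 4)*(c^3 - 12*c^2 + 45*c - 50) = (c - 5)*(c - 4)*(c^2 - 7*c + 10) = (c - 5)*(c - 4)*(c - 2)*(c - 5)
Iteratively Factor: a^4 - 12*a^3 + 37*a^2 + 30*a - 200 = (a + 2)*(a^3 - 14*a^2 + 65*a - 100) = (a - 4)*(a + 2)*(a^2 - 10*a + 25) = (a - 5)*(a - 4)*(a + 2)*(a - 5)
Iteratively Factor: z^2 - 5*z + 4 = (z - 1)*(z - 4)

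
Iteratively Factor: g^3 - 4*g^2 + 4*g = (g - 2)*(g^2 - 2*g) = (g - 2)^2*(g)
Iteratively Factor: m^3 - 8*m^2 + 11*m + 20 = (m + 1)*(m^2 - 9*m + 20) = (m - 4)*(m + 1)*(m - 5)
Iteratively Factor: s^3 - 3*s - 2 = (s + 1)*(s^2 - s - 2) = (s + 1)^2*(s - 2)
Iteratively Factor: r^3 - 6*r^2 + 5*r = (r)*(r^2 - 6*r + 5) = r*(r - 5)*(r - 1)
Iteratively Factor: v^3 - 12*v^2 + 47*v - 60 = (v - 3)*(v^2 - 9*v + 20) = (v - 4)*(v - 3)*(v - 5)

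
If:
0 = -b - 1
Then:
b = -1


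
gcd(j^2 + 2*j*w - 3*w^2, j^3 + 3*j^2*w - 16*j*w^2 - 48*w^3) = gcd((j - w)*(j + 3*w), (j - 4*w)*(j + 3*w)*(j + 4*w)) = j + 3*w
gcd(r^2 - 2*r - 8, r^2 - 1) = 1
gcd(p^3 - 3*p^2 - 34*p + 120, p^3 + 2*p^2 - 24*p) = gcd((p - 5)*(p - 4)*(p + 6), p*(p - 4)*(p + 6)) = p^2 + 2*p - 24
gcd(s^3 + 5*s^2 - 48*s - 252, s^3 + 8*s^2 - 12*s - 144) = s^2 + 12*s + 36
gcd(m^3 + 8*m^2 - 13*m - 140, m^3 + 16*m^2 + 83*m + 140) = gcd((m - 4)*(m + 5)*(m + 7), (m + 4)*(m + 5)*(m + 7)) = m^2 + 12*m + 35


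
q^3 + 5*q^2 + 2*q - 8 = (q - 1)*(q + 2)*(q + 4)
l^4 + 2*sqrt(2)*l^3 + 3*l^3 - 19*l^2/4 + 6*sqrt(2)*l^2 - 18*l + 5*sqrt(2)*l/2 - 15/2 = (l + 1/2)*(l + 5/2)*(l - sqrt(2))*(l + 3*sqrt(2))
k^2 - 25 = (k - 5)*(k + 5)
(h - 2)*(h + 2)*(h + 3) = h^3 + 3*h^2 - 4*h - 12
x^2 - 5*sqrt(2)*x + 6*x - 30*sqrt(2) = (x + 6)*(x - 5*sqrt(2))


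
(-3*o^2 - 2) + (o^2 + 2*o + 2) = -2*o^2 + 2*o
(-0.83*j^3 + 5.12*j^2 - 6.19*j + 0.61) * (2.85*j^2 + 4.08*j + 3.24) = -2.3655*j^5 + 11.2056*j^4 + 0.558900000000001*j^3 - 6.9279*j^2 - 17.5668*j + 1.9764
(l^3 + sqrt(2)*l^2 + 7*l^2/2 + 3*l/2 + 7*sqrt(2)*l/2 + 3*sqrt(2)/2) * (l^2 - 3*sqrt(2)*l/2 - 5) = l^5 - sqrt(2)*l^4/2 + 7*l^4/2 - 13*l^3/2 - 7*sqrt(2)*l^3/4 - 28*l^2 - 23*sqrt(2)*l^2/4 - 35*sqrt(2)*l/2 - 12*l - 15*sqrt(2)/2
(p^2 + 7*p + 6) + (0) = p^2 + 7*p + 6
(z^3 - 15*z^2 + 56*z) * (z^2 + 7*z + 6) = z^5 - 8*z^4 - 43*z^3 + 302*z^2 + 336*z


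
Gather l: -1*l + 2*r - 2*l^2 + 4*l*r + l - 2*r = -2*l^2 + 4*l*r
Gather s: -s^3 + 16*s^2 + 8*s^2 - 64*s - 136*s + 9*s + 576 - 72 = -s^3 + 24*s^2 - 191*s + 504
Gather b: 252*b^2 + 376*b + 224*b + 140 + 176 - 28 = 252*b^2 + 600*b + 288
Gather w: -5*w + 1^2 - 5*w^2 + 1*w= -5*w^2 - 4*w + 1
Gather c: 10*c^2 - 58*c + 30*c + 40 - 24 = 10*c^2 - 28*c + 16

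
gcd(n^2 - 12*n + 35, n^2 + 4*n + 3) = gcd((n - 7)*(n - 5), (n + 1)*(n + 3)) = 1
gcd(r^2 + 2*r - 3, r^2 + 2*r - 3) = r^2 + 2*r - 3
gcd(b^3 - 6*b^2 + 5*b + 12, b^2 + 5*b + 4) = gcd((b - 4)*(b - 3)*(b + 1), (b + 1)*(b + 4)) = b + 1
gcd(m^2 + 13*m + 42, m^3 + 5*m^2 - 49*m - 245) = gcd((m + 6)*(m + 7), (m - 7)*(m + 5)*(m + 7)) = m + 7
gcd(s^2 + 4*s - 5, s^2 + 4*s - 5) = s^2 + 4*s - 5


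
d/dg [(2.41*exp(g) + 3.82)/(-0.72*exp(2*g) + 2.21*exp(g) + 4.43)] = (1.7352*exp(2*g) + 5.5008*exp(g) + 2.2341)*exp(g)/(0.5184*exp(4*g) - 3.1824*exp(3*g) - 1.4951*exp(2*g) + 19.5806*exp(g) + 19.6249)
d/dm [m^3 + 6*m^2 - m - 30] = 3*m^2 + 12*m - 1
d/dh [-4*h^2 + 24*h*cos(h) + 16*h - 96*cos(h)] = -24*h*sin(h) - 8*h + 96*sin(h) + 24*cos(h) + 16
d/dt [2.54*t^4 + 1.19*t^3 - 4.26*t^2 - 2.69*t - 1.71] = 10.16*t^3 + 3.57*t^2 - 8.52*t - 2.69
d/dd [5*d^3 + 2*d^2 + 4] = d*(15*d + 4)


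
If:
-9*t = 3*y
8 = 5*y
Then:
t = -8/15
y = 8/5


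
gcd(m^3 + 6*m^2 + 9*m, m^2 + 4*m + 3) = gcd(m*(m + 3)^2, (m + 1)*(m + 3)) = m + 3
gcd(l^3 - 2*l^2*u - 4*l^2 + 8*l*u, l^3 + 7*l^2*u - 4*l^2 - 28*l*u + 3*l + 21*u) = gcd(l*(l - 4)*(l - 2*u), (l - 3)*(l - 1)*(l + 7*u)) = 1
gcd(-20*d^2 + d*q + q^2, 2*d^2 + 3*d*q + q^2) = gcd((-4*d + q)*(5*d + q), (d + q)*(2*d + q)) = 1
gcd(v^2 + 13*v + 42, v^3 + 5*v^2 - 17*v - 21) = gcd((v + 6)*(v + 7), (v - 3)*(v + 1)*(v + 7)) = v + 7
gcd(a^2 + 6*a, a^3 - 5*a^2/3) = a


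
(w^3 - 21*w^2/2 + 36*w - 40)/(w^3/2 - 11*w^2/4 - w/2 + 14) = 2*(2*w^2 - 13*w + 20)/(2*w^2 - 3*w - 14)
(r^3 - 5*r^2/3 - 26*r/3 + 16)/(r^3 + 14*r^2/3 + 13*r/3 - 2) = (3*r^2 - 14*r + 16)/(3*r^2 + 5*r - 2)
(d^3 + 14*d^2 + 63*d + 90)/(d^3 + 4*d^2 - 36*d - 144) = (d^2 + 8*d + 15)/(d^2 - 2*d - 24)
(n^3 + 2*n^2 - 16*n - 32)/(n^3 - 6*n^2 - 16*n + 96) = (n + 2)/(n - 6)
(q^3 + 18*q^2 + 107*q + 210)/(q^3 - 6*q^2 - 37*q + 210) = (q^2 + 12*q + 35)/(q^2 - 12*q + 35)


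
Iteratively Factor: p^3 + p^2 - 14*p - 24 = (p + 3)*(p^2 - 2*p - 8) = (p + 2)*(p + 3)*(p - 4)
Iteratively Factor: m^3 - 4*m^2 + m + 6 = (m - 3)*(m^2 - m - 2) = (m - 3)*(m + 1)*(m - 2)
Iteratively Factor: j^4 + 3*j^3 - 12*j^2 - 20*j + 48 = (j - 2)*(j^3 + 5*j^2 - 2*j - 24) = (j - 2)^2*(j^2 + 7*j + 12) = (j - 2)^2*(j + 3)*(j + 4)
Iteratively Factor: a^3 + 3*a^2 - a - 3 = (a + 1)*(a^2 + 2*a - 3) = (a + 1)*(a + 3)*(a - 1)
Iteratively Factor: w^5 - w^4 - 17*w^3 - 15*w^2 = (w + 1)*(w^4 - 2*w^3 - 15*w^2) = w*(w + 1)*(w^3 - 2*w^2 - 15*w) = w^2*(w + 1)*(w^2 - 2*w - 15) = w^2*(w + 1)*(w + 3)*(w - 5)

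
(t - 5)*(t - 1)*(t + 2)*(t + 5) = t^4 + t^3 - 27*t^2 - 25*t + 50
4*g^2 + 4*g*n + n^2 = (2*g + n)^2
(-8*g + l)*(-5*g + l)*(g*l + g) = 40*g^3*l + 40*g^3 - 13*g^2*l^2 - 13*g^2*l + g*l^3 + g*l^2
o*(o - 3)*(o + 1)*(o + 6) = o^4 + 4*o^3 - 15*o^2 - 18*o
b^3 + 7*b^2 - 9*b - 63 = (b - 3)*(b + 3)*(b + 7)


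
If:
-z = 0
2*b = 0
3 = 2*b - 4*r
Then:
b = 0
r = -3/4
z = 0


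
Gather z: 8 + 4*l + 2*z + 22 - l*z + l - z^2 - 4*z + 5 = 5*l - z^2 + z*(-l - 2) + 35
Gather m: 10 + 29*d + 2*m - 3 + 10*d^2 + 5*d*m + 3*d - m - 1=10*d^2 + 32*d + m*(5*d + 1) + 6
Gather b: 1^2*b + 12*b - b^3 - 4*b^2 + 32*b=-b^3 - 4*b^2 + 45*b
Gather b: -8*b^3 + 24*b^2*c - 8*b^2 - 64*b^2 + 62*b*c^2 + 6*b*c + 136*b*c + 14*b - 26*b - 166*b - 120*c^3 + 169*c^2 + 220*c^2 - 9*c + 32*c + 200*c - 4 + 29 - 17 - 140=-8*b^3 + b^2*(24*c - 72) + b*(62*c^2 + 142*c - 178) - 120*c^3 + 389*c^2 + 223*c - 132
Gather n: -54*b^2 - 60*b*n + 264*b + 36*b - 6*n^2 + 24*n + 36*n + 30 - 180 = -54*b^2 + 300*b - 6*n^2 + n*(60 - 60*b) - 150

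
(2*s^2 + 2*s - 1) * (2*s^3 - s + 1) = 4*s^5 + 4*s^4 - 4*s^3 + 3*s - 1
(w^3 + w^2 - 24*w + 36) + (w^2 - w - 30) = w^3 + 2*w^2 - 25*w + 6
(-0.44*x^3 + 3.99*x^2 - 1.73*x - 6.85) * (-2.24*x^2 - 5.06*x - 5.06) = 0.9856*x^5 - 6.7112*x^4 - 14.0878*x^3 + 3.9084*x^2 + 43.4148*x + 34.661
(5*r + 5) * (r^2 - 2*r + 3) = 5*r^3 - 5*r^2 + 5*r + 15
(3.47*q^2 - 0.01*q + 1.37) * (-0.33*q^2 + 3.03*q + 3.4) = -1.1451*q^4 + 10.5174*q^3 + 11.3156*q^2 + 4.1171*q + 4.658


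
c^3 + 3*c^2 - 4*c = c*(c - 1)*(c + 4)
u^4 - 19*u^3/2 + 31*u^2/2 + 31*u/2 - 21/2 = (u - 7)*(u - 3)*(u - 1/2)*(u + 1)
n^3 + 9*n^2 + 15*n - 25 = (n - 1)*(n + 5)^2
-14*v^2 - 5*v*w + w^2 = (-7*v + w)*(2*v + w)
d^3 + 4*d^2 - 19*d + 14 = (d - 2)*(d - 1)*(d + 7)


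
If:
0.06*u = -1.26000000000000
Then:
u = -21.00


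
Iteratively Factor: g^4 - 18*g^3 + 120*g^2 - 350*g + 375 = (g - 3)*(g^3 - 15*g^2 + 75*g - 125) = (g - 5)*(g - 3)*(g^2 - 10*g + 25) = (g - 5)^2*(g - 3)*(g - 5)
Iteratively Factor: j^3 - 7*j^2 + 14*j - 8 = (j - 2)*(j^2 - 5*j + 4) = (j - 2)*(j - 1)*(j - 4)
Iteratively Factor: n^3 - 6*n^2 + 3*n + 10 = (n + 1)*(n^2 - 7*n + 10) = (n - 5)*(n + 1)*(n - 2)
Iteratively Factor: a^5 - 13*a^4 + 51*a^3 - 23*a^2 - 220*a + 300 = (a + 2)*(a^4 - 15*a^3 + 81*a^2 - 185*a + 150) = (a - 2)*(a + 2)*(a^3 - 13*a^2 + 55*a - 75) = (a - 5)*(a - 2)*(a + 2)*(a^2 - 8*a + 15) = (a - 5)^2*(a - 2)*(a + 2)*(a - 3)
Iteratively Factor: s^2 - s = (s)*(s - 1)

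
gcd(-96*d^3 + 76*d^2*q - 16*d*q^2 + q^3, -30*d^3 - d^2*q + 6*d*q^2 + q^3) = -2*d + q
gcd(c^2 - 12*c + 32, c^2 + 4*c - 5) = 1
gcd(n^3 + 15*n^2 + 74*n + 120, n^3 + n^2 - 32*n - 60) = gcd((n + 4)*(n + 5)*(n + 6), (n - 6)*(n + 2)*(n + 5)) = n + 5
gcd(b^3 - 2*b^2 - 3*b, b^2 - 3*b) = b^2 - 3*b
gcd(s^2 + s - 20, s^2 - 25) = s + 5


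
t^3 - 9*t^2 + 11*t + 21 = (t - 7)*(t - 3)*(t + 1)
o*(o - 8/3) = o^2 - 8*o/3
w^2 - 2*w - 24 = (w - 6)*(w + 4)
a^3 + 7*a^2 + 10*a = a*(a + 2)*(a + 5)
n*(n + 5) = n^2 + 5*n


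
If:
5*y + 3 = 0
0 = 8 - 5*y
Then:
No Solution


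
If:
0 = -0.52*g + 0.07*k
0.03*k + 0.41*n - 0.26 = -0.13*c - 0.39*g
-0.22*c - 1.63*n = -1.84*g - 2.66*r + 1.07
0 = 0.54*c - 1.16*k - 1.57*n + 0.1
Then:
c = 2.70197096023233 - 2.6477428657273*r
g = 0.304370467998377 - 0.438227714399879*r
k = 2.26103776227366 - 3.2554058783991*r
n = 1.49457940856701*r - 0.677541073701901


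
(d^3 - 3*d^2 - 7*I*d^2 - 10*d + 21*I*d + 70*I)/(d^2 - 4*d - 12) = (d^2 - d*(5 + 7*I) + 35*I)/(d - 6)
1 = 1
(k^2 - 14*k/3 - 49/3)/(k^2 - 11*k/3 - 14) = (k - 7)/(k - 6)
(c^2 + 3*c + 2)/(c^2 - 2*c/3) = 3*(c^2 + 3*c + 2)/(c*(3*c - 2))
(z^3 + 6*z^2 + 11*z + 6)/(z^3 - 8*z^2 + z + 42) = (z^2 + 4*z + 3)/(z^2 - 10*z + 21)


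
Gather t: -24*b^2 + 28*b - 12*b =-24*b^2 + 16*b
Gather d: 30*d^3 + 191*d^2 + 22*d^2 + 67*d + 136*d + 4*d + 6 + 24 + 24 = 30*d^3 + 213*d^2 + 207*d + 54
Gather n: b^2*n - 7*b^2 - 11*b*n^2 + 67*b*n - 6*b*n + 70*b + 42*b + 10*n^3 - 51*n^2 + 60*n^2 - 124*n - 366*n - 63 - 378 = -7*b^2 + 112*b + 10*n^3 + n^2*(9 - 11*b) + n*(b^2 + 61*b - 490) - 441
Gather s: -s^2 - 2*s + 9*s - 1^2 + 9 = -s^2 + 7*s + 8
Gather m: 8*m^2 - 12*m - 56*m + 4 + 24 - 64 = 8*m^2 - 68*m - 36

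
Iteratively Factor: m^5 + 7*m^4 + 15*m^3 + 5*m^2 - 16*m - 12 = (m + 2)*(m^4 + 5*m^3 + 5*m^2 - 5*m - 6) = (m - 1)*(m + 2)*(m^3 + 6*m^2 + 11*m + 6) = (m - 1)*(m + 2)^2*(m^2 + 4*m + 3) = (m - 1)*(m + 2)^2*(m + 3)*(m + 1)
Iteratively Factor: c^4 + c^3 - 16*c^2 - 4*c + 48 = (c + 4)*(c^3 - 3*c^2 - 4*c + 12) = (c + 2)*(c + 4)*(c^2 - 5*c + 6) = (c - 2)*(c + 2)*(c + 4)*(c - 3)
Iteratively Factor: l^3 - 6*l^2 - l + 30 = (l - 5)*(l^2 - l - 6) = (l - 5)*(l - 3)*(l + 2)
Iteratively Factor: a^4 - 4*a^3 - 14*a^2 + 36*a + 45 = (a + 1)*(a^3 - 5*a^2 - 9*a + 45) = (a - 3)*(a + 1)*(a^2 - 2*a - 15) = (a - 5)*(a - 3)*(a + 1)*(a + 3)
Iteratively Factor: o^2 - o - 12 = (o - 4)*(o + 3)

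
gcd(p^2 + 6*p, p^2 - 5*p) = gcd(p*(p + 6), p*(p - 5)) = p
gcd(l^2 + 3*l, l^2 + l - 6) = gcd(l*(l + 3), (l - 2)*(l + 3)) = l + 3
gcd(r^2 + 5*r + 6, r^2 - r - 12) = r + 3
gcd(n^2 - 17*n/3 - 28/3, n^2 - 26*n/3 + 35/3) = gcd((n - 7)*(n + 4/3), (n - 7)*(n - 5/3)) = n - 7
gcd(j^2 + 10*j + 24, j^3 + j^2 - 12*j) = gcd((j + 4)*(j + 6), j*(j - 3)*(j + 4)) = j + 4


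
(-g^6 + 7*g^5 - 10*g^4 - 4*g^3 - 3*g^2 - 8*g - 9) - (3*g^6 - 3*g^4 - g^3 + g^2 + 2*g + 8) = -4*g^6 + 7*g^5 - 7*g^4 - 3*g^3 - 4*g^2 - 10*g - 17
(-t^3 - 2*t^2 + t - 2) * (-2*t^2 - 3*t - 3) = 2*t^5 + 7*t^4 + 7*t^3 + 7*t^2 + 3*t + 6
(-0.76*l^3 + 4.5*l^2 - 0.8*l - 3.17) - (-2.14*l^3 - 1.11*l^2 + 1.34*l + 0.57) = 1.38*l^3 + 5.61*l^2 - 2.14*l - 3.74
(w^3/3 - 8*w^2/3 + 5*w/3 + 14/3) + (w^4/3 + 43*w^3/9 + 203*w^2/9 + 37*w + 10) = w^4/3 + 46*w^3/9 + 179*w^2/9 + 116*w/3 + 44/3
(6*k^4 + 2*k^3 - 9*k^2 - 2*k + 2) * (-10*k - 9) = -60*k^5 - 74*k^4 + 72*k^3 + 101*k^2 - 2*k - 18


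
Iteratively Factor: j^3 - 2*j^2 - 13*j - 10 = (j - 5)*(j^2 + 3*j + 2) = (j - 5)*(j + 1)*(j + 2)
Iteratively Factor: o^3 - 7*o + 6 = (o - 1)*(o^2 + o - 6) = (o - 2)*(o - 1)*(o + 3)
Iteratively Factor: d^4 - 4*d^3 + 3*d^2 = (d - 3)*(d^3 - d^2) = (d - 3)*(d - 1)*(d^2) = d*(d - 3)*(d - 1)*(d)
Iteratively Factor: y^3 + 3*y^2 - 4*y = (y)*(y^2 + 3*y - 4) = y*(y - 1)*(y + 4)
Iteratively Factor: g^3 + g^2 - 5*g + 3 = (g + 3)*(g^2 - 2*g + 1) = (g - 1)*(g + 3)*(g - 1)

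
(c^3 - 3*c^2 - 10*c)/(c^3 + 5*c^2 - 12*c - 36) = c*(c - 5)/(c^2 + 3*c - 18)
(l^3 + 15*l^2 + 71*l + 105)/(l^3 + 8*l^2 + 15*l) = (l + 7)/l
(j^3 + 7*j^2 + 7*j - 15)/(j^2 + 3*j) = j + 4 - 5/j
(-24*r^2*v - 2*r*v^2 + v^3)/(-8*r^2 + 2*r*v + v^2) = v*(6*r - v)/(2*r - v)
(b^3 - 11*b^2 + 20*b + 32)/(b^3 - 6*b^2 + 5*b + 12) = (b - 8)/(b - 3)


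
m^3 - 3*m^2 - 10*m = m*(m - 5)*(m + 2)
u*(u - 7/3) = u^2 - 7*u/3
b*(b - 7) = b^2 - 7*b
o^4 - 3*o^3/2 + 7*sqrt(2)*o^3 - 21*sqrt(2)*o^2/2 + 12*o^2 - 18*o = o*(o - 3/2)*(o + sqrt(2))*(o + 6*sqrt(2))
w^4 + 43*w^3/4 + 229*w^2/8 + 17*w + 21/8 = (w + 1/4)*(w + 1/2)*(w + 3)*(w + 7)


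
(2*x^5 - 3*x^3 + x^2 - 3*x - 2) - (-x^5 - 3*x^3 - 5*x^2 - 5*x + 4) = 3*x^5 + 6*x^2 + 2*x - 6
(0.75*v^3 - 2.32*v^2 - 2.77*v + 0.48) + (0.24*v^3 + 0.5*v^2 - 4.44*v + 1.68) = 0.99*v^3 - 1.82*v^2 - 7.21*v + 2.16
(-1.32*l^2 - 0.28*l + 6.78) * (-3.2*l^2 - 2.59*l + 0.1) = 4.224*l^4 + 4.3148*l^3 - 21.1028*l^2 - 17.5882*l + 0.678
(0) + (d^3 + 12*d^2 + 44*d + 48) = d^3 + 12*d^2 + 44*d + 48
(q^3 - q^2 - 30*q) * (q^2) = q^5 - q^4 - 30*q^3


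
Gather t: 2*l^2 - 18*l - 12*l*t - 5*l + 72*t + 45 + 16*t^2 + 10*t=2*l^2 - 23*l + 16*t^2 + t*(82 - 12*l) + 45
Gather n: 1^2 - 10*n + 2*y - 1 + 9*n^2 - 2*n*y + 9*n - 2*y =9*n^2 + n*(-2*y - 1)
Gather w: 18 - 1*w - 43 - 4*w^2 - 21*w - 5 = -4*w^2 - 22*w - 30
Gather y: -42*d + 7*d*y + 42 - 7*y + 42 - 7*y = -42*d + y*(7*d - 14) + 84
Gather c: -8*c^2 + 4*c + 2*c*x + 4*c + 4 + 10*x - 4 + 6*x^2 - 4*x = -8*c^2 + c*(2*x + 8) + 6*x^2 + 6*x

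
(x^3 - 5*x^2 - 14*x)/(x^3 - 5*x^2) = (x^2 - 5*x - 14)/(x*(x - 5))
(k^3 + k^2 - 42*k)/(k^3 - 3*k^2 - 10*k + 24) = k*(k^2 + k - 42)/(k^3 - 3*k^2 - 10*k + 24)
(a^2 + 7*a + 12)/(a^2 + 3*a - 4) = (a + 3)/(a - 1)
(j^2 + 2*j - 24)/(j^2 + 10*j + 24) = (j - 4)/(j + 4)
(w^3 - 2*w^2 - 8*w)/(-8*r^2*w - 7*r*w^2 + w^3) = (-w^2 + 2*w + 8)/(8*r^2 + 7*r*w - w^2)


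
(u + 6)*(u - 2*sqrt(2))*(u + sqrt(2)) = u^3 - sqrt(2)*u^2 + 6*u^2 - 6*sqrt(2)*u - 4*u - 24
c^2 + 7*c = c*(c + 7)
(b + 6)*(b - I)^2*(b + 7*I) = b^4 + 6*b^3 + 5*I*b^3 + 13*b^2 + 30*I*b^2 + 78*b - 7*I*b - 42*I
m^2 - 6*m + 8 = (m - 4)*(m - 2)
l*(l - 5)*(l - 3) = l^3 - 8*l^2 + 15*l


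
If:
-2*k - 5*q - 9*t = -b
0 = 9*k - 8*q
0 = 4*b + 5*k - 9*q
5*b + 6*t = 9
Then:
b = 1107/209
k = 864/209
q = 972/209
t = -609/209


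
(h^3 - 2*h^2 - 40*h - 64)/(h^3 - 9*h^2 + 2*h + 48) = (h + 4)/(h - 3)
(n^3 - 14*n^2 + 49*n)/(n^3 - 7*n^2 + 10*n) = (n^2 - 14*n + 49)/(n^2 - 7*n + 10)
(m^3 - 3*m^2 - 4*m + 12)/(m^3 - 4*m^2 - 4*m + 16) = (m - 3)/(m - 4)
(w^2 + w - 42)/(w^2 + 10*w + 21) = (w - 6)/(w + 3)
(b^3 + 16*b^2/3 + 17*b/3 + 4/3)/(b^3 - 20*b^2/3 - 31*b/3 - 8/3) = (b + 4)/(b - 8)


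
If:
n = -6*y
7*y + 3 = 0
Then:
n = 18/7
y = -3/7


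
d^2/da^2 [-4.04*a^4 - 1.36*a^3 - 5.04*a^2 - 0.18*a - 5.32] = -48.48*a^2 - 8.16*a - 10.08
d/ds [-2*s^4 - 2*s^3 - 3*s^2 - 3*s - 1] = -8*s^3 - 6*s^2 - 6*s - 3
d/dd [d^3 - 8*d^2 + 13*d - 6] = 3*d^2 - 16*d + 13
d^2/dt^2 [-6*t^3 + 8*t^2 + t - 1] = 16 - 36*t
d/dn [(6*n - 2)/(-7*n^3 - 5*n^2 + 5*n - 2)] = 2*(42*n^3 - 6*n^2 - 10*n - 1)/(49*n^6 + 70*n^5 - 45*n^4 - 22*n^3 + 45*n^2 - 20*n + 4)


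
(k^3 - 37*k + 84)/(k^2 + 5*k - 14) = (k^2 - 7*k + 12)/(k - 2)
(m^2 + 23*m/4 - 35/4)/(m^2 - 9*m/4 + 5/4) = (m + 7)/(m - 1)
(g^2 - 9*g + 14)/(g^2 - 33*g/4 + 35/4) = 4*(g - 2)/(4*g - 5)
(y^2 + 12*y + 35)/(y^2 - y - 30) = (y + 7)/(y - 6)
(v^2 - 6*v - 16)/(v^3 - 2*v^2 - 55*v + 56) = (v + 2)/(v^2 + 6*v - 7)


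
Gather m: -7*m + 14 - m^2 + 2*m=-m^2 - 5*m + 14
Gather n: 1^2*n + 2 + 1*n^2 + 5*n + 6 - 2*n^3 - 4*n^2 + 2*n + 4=-2*n^3 - 3*n^2 + 8*n + 12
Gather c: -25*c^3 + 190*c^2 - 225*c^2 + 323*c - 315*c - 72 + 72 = -25*c^3 - 35*c^2 + 8*c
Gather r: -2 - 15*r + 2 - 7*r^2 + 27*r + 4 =-7*r^2 + 12*r + 4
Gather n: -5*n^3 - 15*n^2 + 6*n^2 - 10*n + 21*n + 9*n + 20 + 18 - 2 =-5*n^3 - 9*n^2 + 20*n + 36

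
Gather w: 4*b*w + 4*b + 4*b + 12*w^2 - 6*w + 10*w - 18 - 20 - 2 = 8*b + 12*w^2 + w*(4*b + 4) - 40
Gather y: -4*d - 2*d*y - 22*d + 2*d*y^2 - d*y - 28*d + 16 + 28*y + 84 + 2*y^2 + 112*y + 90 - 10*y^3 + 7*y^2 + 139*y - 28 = -54*d - 10*y^3 + y^2*(2*d + 9) + y*(279 - 3*d) + 162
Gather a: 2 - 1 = 1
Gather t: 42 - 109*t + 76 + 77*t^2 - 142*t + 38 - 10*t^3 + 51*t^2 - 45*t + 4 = -10*t^3 + 128*t^2 - 296*t + 160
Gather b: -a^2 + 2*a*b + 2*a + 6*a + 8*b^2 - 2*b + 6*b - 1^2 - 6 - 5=-a^2 + 8*a + 8*b^2 + b*(2*a + 4) - 12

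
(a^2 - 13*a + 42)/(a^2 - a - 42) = (a - 6)/(a + 6)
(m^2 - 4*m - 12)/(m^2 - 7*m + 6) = (m + 2)/(m - 1)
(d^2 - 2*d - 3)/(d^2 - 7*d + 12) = (d + 1)/(d - 4)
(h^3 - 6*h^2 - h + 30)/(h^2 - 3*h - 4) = (-h^3 + 6*h^2 + h - 30)/(-h^2 + 3*h + 4)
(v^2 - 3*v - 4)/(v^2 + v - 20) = (v + 1)/(v + 5)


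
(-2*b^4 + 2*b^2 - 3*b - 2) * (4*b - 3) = -8*b^5 + 6*b^4 + 8*b^3 - 18*b^2 + b + 6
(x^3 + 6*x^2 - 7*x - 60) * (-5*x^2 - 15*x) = -5*x^5 - 45*x^4 - 55*x^3 + 405*x^2 + 900*x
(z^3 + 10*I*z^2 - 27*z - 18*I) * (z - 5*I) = z^4 + 5*I*z^3 + 23*z^2 + 117*I*z - 90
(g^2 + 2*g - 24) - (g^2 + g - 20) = g - 4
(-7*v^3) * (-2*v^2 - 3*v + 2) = 14*v^5 + 21*v^4 - 14*v^3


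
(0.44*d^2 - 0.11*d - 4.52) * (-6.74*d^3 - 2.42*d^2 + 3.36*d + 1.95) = -2.9656*d^5 - 0.3234*d^4 + 32.2094*d^3 + 11.4268*d^2 - 15.4017*d - 8.814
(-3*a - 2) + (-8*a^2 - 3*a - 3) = -8*a^2 - 6*a - 5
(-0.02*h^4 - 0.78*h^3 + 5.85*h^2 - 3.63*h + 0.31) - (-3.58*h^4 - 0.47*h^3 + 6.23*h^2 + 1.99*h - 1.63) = 3.56*h^4 - 0.31*h^3 - 0.380000000000001*h^2 - 5.62*h + 1.94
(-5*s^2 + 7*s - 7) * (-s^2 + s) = 5*s^4 - 12*s^3 + 14*s^2 - 7*s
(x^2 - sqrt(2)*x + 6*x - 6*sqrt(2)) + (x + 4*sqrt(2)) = x^2 - sqrt(2)*x + 7*x - 2*sqrt(2)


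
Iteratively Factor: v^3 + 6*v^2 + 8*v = (v + 4)*(v^2 + 2*v) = v*(v + 4)*(v + 2)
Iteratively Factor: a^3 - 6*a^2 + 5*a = (a - 5)*(a^2 - a) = a*(a - 5)*(a - 1)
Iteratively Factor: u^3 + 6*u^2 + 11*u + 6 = (u + 1)*(u^2 + 5*u + 6) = (u + 1)*(u + 2)*(u + 3)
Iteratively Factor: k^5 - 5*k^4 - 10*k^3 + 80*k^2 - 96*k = (k - 2)*(k^4 - 3*k^3 - 16*k^2 + 48*k) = (k - 3)*(k - 2)*(k^3 - 16*k) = k*(k - 3)*(k - 2)*(k^2 - 16) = k*(k - 3)*(k - 2)*(k + 4)*(k - 4)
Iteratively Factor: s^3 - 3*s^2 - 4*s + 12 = (s - 2)*(s^2 - s - 6) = (s - 3)*(s - 2)*(s + 2)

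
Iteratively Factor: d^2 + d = (d)*(d + 1)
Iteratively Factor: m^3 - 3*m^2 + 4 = (m + 1)*(m^2 - 4*m + 4) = (m - 2)*(m + 1)*(m - 2)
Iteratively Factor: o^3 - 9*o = (o - 3)*(o^2 + 3*o) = o*(o - 3)*(o + 3)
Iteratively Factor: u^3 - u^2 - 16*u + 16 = (u + 4)*(u^2 - 5*u + 4) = (u - 4)*(u + 4)*(u - 1)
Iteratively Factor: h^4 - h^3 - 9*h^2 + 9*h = (h - 3)*(h^3 + 2*h^2 - 3*h) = (h - 3)*(h - 1)*(h^2 + 3*h) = h*(h - 3)*(h - 1)*(h + 3)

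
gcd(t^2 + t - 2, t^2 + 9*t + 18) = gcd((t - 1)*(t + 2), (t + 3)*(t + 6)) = 1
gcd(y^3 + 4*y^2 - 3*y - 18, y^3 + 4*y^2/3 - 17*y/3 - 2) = y^2 + y - 6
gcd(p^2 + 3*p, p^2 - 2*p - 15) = p + 3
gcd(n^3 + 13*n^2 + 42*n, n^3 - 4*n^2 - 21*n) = n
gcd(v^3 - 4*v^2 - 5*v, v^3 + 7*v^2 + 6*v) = v^2 + v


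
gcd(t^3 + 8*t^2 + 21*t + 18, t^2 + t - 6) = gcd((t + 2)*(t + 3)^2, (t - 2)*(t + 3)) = t + 3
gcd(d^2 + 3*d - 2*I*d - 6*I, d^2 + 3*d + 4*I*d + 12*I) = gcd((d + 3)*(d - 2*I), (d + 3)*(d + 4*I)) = d + 3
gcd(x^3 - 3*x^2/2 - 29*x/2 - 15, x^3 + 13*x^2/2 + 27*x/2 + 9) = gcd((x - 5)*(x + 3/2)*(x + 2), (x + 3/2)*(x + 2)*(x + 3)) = x^2 + 7*x/2 + 3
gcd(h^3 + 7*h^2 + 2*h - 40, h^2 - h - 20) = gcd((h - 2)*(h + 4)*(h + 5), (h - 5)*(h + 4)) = h + 4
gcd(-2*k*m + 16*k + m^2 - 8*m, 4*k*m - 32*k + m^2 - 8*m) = m - 8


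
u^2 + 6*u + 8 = (u + 2)*(u + 4)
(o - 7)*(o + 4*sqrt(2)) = o^2 - 7*o + 4*sqrt(2)*o - 28*sqrt(2)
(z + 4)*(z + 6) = z^2 + 10*z + 24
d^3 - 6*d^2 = d^2*(d - 6)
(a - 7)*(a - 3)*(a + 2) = a^3 - 8*a^2 + a + 42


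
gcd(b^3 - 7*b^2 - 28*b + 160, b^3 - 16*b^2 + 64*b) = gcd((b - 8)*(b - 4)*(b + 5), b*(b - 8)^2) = b - 8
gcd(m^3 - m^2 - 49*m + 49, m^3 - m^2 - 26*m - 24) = 1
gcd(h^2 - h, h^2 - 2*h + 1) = h - 1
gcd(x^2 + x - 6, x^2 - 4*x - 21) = x + 3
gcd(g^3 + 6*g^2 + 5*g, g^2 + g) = g^2 + g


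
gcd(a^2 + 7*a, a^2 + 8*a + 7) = a + 7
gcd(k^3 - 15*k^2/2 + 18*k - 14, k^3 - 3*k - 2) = k - 2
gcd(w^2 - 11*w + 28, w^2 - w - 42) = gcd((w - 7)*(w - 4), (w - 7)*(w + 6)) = w - 7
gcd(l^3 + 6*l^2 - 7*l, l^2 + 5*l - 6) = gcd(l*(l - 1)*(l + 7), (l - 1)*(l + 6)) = l - 1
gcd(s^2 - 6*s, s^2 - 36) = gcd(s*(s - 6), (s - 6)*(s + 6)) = s - 6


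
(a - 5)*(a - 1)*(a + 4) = a^3 - 2*a^2 - 19*a + 20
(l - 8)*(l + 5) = l^2 - 3*l - 40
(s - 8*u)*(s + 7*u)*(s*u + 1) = s^3*u - s^2*u^2 + s^2 - 56*s*u^3 - s*u - 56*u^2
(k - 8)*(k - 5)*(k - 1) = k^3 - 14*k^2 + 53*k - 40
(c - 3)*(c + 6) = c^2 + 3*c - 18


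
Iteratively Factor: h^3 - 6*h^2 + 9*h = (h)*(h^2 - 6*h + 9) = h*(h - 3)*(h - 3)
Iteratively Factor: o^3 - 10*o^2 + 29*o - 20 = (o - 4)*(o^2 - 6*o + 5) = (o - 5)*(o - 4)*(o - 1)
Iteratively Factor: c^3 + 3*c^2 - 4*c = (c + 4)*(c^2 - c) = (c - 1)*(c + 4)*(c)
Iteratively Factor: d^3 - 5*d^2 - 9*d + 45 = (d + 3)*(d^2 - 8*d + 15) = (d - 5)*(d + 3)*(d - 3)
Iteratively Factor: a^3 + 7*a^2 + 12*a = (a)*(a^2 + 7*a + 12) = a*(a + 3)*(a + 4)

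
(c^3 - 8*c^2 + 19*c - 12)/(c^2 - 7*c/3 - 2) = 3*(c^2 - 5*c + 4)/(3*c + 2)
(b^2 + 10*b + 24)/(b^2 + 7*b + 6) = (b + 4)/(b + 1)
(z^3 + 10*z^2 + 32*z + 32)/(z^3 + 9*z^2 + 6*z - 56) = (z^2 + 6*z + 8)/(z^2 + 5*z - 14)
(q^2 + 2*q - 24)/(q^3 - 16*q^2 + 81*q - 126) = (q^2 + 2*q - 24)/(q^3 - 16*q^2 + 81*q - 126)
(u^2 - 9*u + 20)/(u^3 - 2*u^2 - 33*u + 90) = (u - 4)/(u^2 + 3*u - 18)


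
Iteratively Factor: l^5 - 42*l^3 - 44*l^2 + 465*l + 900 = (l + 3)*(l^4 - 3*l^3 - 33*l^2 + 55*l + 300) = (l + 3)*(l + 4)*(l^3 - 7*l^2 - 5*l + 75) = (l - 5)*(l + 3)*(l + 4)*(l^2 - 2*l - 15) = (l - 5)*(l + 3)^2*(l + 4)*(l - 5)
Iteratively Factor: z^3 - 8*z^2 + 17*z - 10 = (z - 5)*(z^2 - 3*z + 2) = (z - 5)*(z - 2)*(z - 1)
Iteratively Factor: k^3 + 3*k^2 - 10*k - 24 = (k + 4)*(k^2 - k - 6) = (k + 2)*(k + 4)*(k - 3)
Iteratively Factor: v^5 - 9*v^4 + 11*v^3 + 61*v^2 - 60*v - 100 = (v - 2)*(v^4 - 7*v^3 - 3*v^2 + 55*v + 50) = (v - 5)*(v - 2)*(v^3 - 2*v^2 - 13*v - 10) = (v - 5)*(v - 2)*(v + 2)*(v^2 - 4*v - 5) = (v - 5)^2*(v - 2)*(v + 2)*(v + 1)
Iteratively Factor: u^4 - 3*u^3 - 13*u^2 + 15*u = (u)*(u^3 - 3*u^2 - 13*u + 15) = u*(u + 3)*(u^2 - 6*u + 5) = u*(u - 1)*(u + 3)*(u - 5)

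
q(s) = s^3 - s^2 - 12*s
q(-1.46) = 12.28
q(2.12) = -20.41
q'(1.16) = -10.28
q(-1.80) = 12.53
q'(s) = 3*s^2 - 2*s - 12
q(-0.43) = 4.90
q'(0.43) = -12.31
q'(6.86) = 115.46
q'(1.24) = -9.87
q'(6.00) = 84.00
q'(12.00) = 396.00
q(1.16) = -13.70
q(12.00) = 1440.00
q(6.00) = 108.00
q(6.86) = 193.45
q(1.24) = -14.51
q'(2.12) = -2.76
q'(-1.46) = -2.69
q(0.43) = -5.27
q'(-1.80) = 1.32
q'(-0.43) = -10.59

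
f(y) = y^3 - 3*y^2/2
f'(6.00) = 90.00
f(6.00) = 162.00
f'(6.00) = 90.00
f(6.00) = 162.00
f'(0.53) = -0.75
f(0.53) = -0.27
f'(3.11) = 19.69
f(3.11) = 15.57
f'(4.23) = 40.99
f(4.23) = 48.85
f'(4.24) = 41.21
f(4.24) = 49.26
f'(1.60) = 2.88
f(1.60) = 0.26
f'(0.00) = 0.00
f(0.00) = 0.00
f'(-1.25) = 8.44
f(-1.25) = -4.30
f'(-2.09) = 19.37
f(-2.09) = -15.68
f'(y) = 3*y^2 - 3*y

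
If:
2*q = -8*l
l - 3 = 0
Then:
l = 3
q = -12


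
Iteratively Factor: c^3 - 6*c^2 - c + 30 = (c - 3)*(c^2 - 3*c - 10) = (c - 3)*(c + 2)*(c - 5)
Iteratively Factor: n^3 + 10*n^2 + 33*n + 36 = (n + 4)*(n^2 + 6*n + 9) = (n + 3)*(n + 4)*(n + 3)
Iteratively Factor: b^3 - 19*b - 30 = (b - 5)*(b^2 + 5*b + 6) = (b - 5)*(b + 2)*(b + 3)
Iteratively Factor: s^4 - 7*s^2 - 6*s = (s + 2)*(s^3 - 2*s^2 - 3*s) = (s - 3)*(s + 2)*(s^2 + s) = (s - 3)*(s + 1)*(s + 2)*(s)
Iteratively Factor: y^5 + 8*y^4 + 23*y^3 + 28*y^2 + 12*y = (y + 1)*(y^4 + 7*y^3 + 16*y^2 + 12*y) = (y + 1)*(y + 3)*(y^3 + 4*y^2 + 4*y) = y*(y + 1)*(y + 3)*(y^2 + 4*y + 4) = y*(y + 1)*(y + 2)*(y + 3)*(y + 2)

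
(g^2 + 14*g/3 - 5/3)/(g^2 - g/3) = (g + 5)/g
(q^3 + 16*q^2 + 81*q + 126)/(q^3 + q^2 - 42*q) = (q^2 + 9*q + 18)/(q*(q - 6))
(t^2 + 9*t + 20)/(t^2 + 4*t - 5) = (t + 4)/(t - 1)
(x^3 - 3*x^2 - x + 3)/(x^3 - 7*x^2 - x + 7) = (x - 3)/(x - 7)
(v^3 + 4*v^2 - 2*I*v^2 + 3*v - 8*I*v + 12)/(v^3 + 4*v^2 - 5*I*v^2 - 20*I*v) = (v^2 - 2*I*v + 3)/(v*(v - 5*I))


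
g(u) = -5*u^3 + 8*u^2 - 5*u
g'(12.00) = -1973.00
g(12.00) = -7548.00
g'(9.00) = -1076.00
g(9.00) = -3042.00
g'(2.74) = -73.77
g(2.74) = -56.49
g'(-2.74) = -161.45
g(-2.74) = 176.61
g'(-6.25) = -690.94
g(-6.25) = 1564.45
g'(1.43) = -12.79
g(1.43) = -5.41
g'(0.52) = -0.74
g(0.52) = -1.14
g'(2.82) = -79.17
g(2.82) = -62.61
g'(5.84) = -423.14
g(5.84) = -752.24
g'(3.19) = -106.60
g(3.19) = -96.85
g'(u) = -15*u^2 + 16*u - 5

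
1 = 1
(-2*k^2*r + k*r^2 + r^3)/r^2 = -2*k^2/r + k + r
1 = 1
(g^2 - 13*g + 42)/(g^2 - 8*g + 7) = (g - 6)/(g - 1)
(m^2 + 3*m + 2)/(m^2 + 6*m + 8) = (m + 1)/(m + 4)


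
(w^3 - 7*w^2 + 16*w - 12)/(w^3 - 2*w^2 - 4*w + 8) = (w - 3)/(w + 2)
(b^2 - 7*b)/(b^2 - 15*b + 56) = b/(b - 8)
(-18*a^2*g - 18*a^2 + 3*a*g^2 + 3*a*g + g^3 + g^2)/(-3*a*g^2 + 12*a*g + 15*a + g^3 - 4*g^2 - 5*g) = (6*a + g)/(g - 5)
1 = 1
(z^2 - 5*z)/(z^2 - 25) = z/(z + 5)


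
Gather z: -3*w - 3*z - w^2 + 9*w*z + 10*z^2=-w^2 - 3*w + 10*z^2 + z*(9*w - 3)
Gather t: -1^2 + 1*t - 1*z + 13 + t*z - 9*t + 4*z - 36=t*(z - 8) + 3*z - 24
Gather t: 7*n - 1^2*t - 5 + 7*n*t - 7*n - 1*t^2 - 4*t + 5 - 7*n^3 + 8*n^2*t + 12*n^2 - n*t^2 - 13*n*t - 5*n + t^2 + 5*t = -7*n^3 + 12*n^2 - n*t^2 - 5*n + t*(8*n^2 - 6*n)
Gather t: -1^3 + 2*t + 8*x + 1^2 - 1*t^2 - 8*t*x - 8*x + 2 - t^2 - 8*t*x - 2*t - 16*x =-2*t^2 - 16*t*x - 16*x + 2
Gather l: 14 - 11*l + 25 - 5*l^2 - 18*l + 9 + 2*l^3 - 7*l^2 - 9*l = 2*l^3 - 12*l^2 - 38*l + 48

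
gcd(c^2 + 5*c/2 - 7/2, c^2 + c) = 1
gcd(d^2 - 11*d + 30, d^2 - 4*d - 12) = d - 6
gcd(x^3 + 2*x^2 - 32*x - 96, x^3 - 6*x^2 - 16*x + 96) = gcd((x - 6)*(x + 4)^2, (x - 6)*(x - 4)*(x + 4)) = x^2 - 2*x - 24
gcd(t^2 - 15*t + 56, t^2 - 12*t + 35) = t - 7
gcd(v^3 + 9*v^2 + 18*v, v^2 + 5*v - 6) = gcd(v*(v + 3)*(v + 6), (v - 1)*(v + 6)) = v + 6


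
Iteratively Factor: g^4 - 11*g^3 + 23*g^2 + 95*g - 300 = (g - 4)*(g^3 - 7*g^2 - 5*g + 75) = (g - 5)*(g - 4)*(g^2 - 2*g - 15) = (g - 5)*(g - 4)*(g + 3)*(g - 5)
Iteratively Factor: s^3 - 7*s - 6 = (s + 1)*(s^2 - s - 6) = (s + 1)*(s + 2)*(s - 3)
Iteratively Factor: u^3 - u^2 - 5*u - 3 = (u + 1)*(u^2 - 2*u - 3) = (u + 1)^2*(u - 3)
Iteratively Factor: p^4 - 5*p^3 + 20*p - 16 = (p + 2)*(p^3 - 7*p^2 + 14*p - 8) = (p - 2)*(p + 2)*(p^2 - 5*p + 4) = (p - 4)*(p - 2)*(p + 2)*(p - 1)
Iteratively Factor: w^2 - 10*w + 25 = (w - 5)*(w - 5)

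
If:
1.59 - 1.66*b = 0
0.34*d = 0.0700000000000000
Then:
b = 0.96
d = 0.21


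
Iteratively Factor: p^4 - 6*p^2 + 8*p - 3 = (p - 1)*(p^3 + p^2 - 5*p + 3) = (p - 1)^2*(p^2 + 2*p - 3) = (p - 1)^2*(p + 3)*(p - 1)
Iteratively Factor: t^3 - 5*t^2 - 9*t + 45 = (t - 5)*(t^2 - 9) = (t - 5)*(t + 3)*(t - 3)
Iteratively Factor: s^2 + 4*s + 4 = (s + 2)*(s + 2)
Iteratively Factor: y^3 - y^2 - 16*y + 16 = (y - 1)*(y^2 - 16) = (y - 1)*(y + 4)*(y - 4)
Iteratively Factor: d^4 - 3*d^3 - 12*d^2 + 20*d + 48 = (d - 4)*(d^3 + d^2 - 8*d - 12) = (d - 4)*(d + 2)*(d^2 - d - 6) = (d - 4)*(d - 3)*(d + 2)*(d + 2)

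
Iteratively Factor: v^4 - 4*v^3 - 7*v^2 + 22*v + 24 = (v - 3)*(v^3 - v^2 - 10*v - 8) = (v - 3)*(v + 2)*(v^2 - 3*v - 4) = (v - 3)*(v + 1)*(v + 2)*(v - 4)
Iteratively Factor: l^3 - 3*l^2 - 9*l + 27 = (l - 3)*(l^2 - 9) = (l - 3)*(l + 3)*(l - 3)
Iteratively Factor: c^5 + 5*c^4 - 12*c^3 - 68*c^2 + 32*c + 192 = (c + 4)*(c^4 + c^3 - 16*c^2 - 4*c + 48) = (c - 3)*(c + 4)*(c^3 + 4*c^2 - 4*c - 16) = (c - 3)*(c + 4)^2*(c^2 - 4) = (c - 3)*(c - 2)*(c + 4)^2*(c + 2)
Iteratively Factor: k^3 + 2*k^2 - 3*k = (k)*(k^2 + 2*k - 3) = k*(k + 3)*(k - 1)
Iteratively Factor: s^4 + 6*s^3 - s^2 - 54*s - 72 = (s + 4)*(s^3 + 2*s^2 - 9*s - 18) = (s + 3)*(s + 4)*(s^2 - s - 6) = (s - 3)*(s + 3)*(s + 4)*(s + 2)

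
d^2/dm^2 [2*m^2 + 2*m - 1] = 4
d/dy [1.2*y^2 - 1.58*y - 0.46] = 2.4*y - 1.58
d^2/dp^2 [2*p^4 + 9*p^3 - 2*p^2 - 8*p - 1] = 24*p^2 + 54*p - 4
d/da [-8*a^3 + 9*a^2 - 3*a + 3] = -24*a^2 + 18*a - 3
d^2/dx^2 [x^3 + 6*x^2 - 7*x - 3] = 6*x + 12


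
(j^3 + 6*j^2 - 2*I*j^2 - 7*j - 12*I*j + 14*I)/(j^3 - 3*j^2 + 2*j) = (j^2 + j*(7 - 2*I) - 14*I)/(j*(j - 2))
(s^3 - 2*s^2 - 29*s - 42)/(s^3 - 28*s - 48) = (s^2 - 4*s - 21)/(s^2 - 2*s - 24)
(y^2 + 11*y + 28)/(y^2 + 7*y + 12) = (y + 7)/(y + 3)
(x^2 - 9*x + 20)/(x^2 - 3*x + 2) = (x^2 - 9*x + 20)/(x^2 - 3*x + 2)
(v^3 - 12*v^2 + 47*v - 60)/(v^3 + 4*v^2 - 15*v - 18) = (v^2 - 9*v + 20)/(v^2 + 7*v + 6)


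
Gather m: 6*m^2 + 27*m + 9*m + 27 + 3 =6*m^2 + 36*m + 30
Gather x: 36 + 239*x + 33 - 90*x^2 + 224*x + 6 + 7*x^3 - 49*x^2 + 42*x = 7*x^3 - 139*x^2 + 505*x + 75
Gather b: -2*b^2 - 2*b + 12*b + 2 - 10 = -2*b^2 + 10*b - 8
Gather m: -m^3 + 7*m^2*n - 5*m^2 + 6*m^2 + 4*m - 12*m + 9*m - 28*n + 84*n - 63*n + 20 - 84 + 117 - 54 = -m^3 + m^2*(7*n + 1) + m - 7*n - 1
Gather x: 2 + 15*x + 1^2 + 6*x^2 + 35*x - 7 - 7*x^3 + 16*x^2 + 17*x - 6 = -7*x^3 + 22*x^2 + 67*x - 10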